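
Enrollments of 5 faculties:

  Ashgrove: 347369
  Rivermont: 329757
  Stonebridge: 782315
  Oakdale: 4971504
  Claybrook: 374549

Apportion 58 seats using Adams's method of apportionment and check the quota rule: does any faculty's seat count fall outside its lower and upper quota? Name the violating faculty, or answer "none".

Standard quotas: Ashgrove 2.960, Rivermont 2.810, Stonebridge 6.667, Oakdale 42.370, Claybrook 3.192.
Adams allocation: Ashgrove 3, Rivermont 3, Stonebridge 7, Oakdale 41, Claybrook 4.
Oakdale has quota 42.370 (lower 42, upper 43) but receives 41 — outside the quota interval.

Oakdale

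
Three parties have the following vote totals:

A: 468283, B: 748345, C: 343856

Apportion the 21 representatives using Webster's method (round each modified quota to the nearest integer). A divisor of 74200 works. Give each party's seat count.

A 6, B 10, C 5

With modified divisor 74200: modified quotas A 6.311, B 10.086, C 4.634.
Rounding to the nearest integer: A 6, B 10, C 5 (total 21).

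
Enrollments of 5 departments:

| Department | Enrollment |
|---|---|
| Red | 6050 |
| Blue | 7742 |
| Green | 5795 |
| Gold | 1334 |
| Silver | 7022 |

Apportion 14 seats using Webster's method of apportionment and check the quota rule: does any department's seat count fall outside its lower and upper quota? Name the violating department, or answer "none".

none

Standard quotas: Red 3.031, Blue 3.879, Green 2.903, Gold 0.668, Silver 3.518.
Webster allocation: Red 3, Blue 4, Green 3, Gold 1, Silver 3.
Every allocation lies between the lower and upper quota.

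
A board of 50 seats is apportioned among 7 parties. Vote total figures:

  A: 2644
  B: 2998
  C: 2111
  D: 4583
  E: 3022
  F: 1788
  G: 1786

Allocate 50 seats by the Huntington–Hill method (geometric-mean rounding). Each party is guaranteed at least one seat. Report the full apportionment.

A 7, B 8, C 5, D 12, E 8, F 5, G 5

With divisor 392: modified quotas A 6.745, B 7.648, C 5.385, D 11.691, E 7.709, F 4.561, G 4.556.
Geometric-mean thresholds: A √(6·7)=6.481, B √(7·8)=7.483, C √(5·6)=5.477, D √(11·12)=11.489, E √(7·8)=7.483, F √(4·5)=4.472, G √(4·5)=4.472.
Each quota rounded against its threshold gives A 7, B 8, C 5, D 12, E 8, F 5, G 5 (total 50).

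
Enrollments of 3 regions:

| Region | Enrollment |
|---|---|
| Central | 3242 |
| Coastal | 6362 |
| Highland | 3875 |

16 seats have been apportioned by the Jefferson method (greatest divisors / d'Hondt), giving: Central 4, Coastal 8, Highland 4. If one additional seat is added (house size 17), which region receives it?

Priority for the next seat is population ÷ (current seats + 1).
Priorities: Central 648.400, Coastal 706.889, Highland 775.000.
Highest priority: Highland.

Highland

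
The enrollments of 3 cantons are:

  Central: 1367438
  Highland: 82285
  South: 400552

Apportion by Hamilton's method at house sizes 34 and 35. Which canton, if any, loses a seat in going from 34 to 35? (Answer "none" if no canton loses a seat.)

At 34 seats: Central 25, Highland 2, South 7.
At 35 seats: Central 26, Highland 1, South 8.
Highland drops from 2 to 1.

Highland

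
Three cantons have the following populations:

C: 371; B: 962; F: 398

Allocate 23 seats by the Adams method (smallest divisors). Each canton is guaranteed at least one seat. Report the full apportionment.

Standard divisor 1731/23 ≈ 75.261; standard quotas: C 4.930, B 12.782, F 5.288.
Rounding up gives 5, 13, 6 = 24 seats, so the divisor must be adjusted.
With modified divisor 80: modified quotas C 4.638, B 12.025, F 4.975.
Rounding up: C 5, B 13, F 5 (total 23).

C=5; B=13; F=5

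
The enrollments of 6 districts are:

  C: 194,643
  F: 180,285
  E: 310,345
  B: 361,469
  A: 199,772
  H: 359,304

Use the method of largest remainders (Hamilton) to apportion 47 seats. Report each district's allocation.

Total 1605818; standard divisor 1605818/47 ≈ 34166.34.
Standard quotas: C 5.6969, F 5.2767, E 9.0834, B 10.5797, A 5.8470, H 10.5163.
Lower quotas: C 5, F 5, E 9, B 10, A 5, H 10 (sum 44, leaving 3 seats).
Remainders in descending order: A 0.8470, C 0.6969, B 0.5797, H 0.5163, F 0.2767, E 0.0834.
Largest remainders: A, C, B receive the extra seats.

C 6, F 5, E 9, B 11, A 6, H 10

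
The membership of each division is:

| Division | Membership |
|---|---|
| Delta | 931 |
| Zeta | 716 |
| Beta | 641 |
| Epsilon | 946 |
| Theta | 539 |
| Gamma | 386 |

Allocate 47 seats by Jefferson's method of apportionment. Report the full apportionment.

Standard divisor 4159/47 ≈ 88.489; standard quotas: Delta 10.521, Zeta 8.091, Beta 7.244, Epsilon 10.691, Theta 6.091, Gamma 4.362.
Rounding down gives 10, 8, 7, 10, 6, 4 = 45 seats, so the divisor must be adjusted.
With modified divisor 82: modified quotas Delta 11.354, Zeta 8.732, Beta 7.817, Epsilon 11.537, Theta 6.573, Gamma 4.707.
Rounding down: Delta 11, Zeta 8, Beta 7, Epsilon 11, Theta 6, Gamma 4 (total 47).

Delta=11, Zeta=8, Beta=7, Epsilon=11, Theta=6, Gamma=4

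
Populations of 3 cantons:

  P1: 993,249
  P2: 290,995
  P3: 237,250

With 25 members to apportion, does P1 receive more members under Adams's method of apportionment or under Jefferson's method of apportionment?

Adams: P1 16, P2 5, P3 4.
Jefferson: P1 17, P2 4, P3 4.
P1 gets 16 under Adams and 17 under Jefferson.

Jefferson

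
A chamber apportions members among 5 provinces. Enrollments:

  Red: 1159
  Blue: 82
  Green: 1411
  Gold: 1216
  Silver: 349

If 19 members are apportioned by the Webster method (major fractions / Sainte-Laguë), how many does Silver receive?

2

Standard divisor 4217/19 ≈ 221.947; standard quotas: Red 5.222, Blue 0.369, Green 6.357, Gold 5.479, Silver 1.572.
Rounding to the nearest integer gives 5, 0, 6, 5, 2 = 18 seats, so the divisor must be adjusted.
With modified divisor 220: modified quotas Red 5.268, Blue 0.373, Green 6.414, Gold 5.527, Silver 1.586.
Rounding to the nearest integer: Red 5, Blue 0, Green 6, Gold 6, Silver 2 (total 19).
Silver receives 2.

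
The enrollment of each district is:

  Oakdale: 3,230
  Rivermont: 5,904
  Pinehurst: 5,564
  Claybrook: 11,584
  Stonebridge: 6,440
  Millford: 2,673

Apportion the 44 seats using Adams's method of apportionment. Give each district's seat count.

Standard divisor 35395/44 ≈ 804.432; standard quotas: Oakdale 4.015, Rivermont 7.339, Pinehurst 6.917, Claybrook 14.400, Stonebridge 8.006, Millford 3.323.
Rounding up gives 5, 8, 7, 15, 9, 4 = 48 seats, so the divisor must be adjusted.
With modified divisor 870: modified quotas Oakdale 3.713, Rivermont 6.786, Pinehurst 6.395, Claybrook 13.315, Stonebridge 7.402, Millford 3.072.
Rounding up: Oakdale 4, Rivermont 7, Pinehurst 7, Claybrook 14, Stonebridge 8, Millford 4 (total 44).

Oakdale: 4, Rivermont: 7, Pinehurst: 7, Claybrook: 14, Stonebridge: 8, Millford: 4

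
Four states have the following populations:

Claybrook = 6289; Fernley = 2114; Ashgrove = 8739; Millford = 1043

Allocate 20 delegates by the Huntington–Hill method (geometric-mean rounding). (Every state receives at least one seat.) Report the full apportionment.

Claybrook: 7; Fernley: 2; Ashgrove: 10; Millford: 1

With divisor 892: modified quotas Claybrook 7.050, Fernley 2.370, Ashgrove 9.797, Millford 1.169.
Geometric-mean thresholds: Claybrook √(7·8)=7.483, Fernley √(2·3)=2.449, Ashgrove √(9·10)=9.487, Millford √(1·2)=1.414.
Each quota rounded against its threshold gives Claybrook 7, Fernley 2, Ashgrove 10, Millford 1 (total 20).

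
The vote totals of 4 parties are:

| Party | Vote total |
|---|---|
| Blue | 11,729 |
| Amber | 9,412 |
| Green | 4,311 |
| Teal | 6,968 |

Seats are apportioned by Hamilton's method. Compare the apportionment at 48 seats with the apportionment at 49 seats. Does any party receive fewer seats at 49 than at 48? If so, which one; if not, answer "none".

At 48 seats: Blue 17, Amber 14, Green 7, Teal 10.
At 49 seats: Blue 18, Amber 14, Green 6, Teal 11.
Green drops from 7 to 6.

Green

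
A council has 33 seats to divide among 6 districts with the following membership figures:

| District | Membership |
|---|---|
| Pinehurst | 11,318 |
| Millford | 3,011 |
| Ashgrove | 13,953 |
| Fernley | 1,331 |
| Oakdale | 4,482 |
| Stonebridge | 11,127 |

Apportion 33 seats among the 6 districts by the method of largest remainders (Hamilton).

Total 45222; standard divisor 45222/33 ≈ 1370.364.
Standard quotas: Pinehurst 8.2591, Millford 2.1972, Ashgrove 10.1820, Fernley 0.9713, Oakdale 3.2707, Stonebridge 8.1197.
Lower quotas: Pinehurst 8, Millford 2, Ashgrove 10, Fernley 0, Oakdale 3, Stonebridge 8 (sum 31, leaving 2 seats).
Remainders in descending order: Fernley 0.9713, Oakdale 0.2707, Pinehurst 0.2591, Millford 0.1972, Ashgrove 0.1820, Stonebridge 0.1197.
The surplus seats go to Fernley, Oakdale.

Pinehurst: 8, Millford: 2, Ashgrove: 10, Fernley: 1, Oakdale: 4, Stonebridge: 8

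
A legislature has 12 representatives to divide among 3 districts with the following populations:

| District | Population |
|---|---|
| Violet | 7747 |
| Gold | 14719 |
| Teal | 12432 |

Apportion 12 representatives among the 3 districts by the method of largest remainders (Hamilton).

Standard divisor: 34898 ÷ 12 ≈ 2908.167.
Standard quotas: Violet 2.6639, Gold 5.0613, Teal 4.2749.
Lower quotas: Violet 2, Gold 5, Teal 4 (sum 11, leaving 1 seat).
Remainders in descending order: Violet 0.6639, Teal 0.2749, Gold 0.0613.
The surplus seat goes to Violet.

Violet: 3, Gold: 5, Teal: 4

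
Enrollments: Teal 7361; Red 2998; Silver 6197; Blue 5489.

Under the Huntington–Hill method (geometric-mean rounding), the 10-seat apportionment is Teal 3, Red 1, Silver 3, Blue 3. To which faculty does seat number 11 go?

Priority for the next seat is population ÷ (√(s·(s+1))).
Priorities: Teal 2124.938, Red 2119.906, Silver 1788.920, Blue 1584.538.
Highest priority: Teal.

Teal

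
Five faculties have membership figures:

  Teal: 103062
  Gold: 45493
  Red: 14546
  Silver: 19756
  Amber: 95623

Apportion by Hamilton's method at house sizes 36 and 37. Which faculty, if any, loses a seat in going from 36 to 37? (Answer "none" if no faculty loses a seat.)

Silver

At 36 seats: Teal 13, Gold 6, Red 2, Silver 3, Amber 12.
At 37 seats: Teal 14, Gold 6, Red 2, Silver 2, Amber 13.
Silver drops from 3 to 2.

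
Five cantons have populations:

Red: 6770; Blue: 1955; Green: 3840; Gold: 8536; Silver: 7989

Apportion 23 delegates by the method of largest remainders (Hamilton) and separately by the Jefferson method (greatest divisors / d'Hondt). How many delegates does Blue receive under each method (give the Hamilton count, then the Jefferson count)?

2 and 1

Hamilton: Red 5, Blue 2, Green 3, Gold 7, Silver 6.
Jefferson: Red 5, Blue 1, Green 3, Gold 7, Silver 7.
Blue gets 2 under Hamilton and 1 under Jefferson.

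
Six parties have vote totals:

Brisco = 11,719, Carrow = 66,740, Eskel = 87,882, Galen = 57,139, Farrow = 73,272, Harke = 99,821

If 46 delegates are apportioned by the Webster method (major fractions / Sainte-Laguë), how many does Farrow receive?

8

Standard divisor 396573/46 ≈ 8621.152; standard quotas: Brisco 1.359, Carrow 7.741, Eskel 10.194, Galen 6.628, Farrow 8.499, Harke 11.579.
Rounding to the nearest integer gives Brisco 1, Carrow 8, Eskel 10, Galen 7, Farrow 8, Harke 12 — total 46, matching the house size, so no adjustment is needed.
Farrow receives 8.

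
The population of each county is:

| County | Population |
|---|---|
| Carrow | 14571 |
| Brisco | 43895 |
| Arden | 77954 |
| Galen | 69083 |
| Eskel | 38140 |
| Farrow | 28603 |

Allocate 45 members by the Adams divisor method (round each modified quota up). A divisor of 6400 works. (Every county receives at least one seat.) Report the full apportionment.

Carrow=3; Brisco=7; Arden=13; Galen=11; Eskel=6; Farrow=5

With modified divisor 6400: modified quotas Carrow 2.277, Brisco 6.859, Arden 12.180, Galen 10.794, Eskel 5.959, Farrow 4.469.
Rounding up: Carrow 3, Brisco 7, Arden 13, Galen 11, Eskel 6, Farrow 5 (total 45).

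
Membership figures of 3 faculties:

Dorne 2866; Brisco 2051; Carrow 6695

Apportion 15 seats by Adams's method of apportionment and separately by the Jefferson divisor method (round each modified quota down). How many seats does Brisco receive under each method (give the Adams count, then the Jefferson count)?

3 and 2

Adams: Dorne 4, Brisco 3, Carrow 8.
Jefferson: Dorne 4, Brisco 2, Carrow 9.
Brisco gets 3 under Adams and 2 under Jefferson.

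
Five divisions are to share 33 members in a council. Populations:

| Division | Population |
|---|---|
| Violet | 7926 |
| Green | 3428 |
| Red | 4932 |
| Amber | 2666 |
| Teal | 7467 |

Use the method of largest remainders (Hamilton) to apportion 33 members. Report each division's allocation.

The standard divisor is 26419/33 ≈ 800.576.
Standard quotas: Violet 9.9004, Green 4.2819, Red 6.1606, Amber 3.3301, Teal 9.3270.
Lower quotas: Violet 9, Green 4, Red 6, Amber 3, Teal 9 (sum 31, leaving 2 seats).
Remainders in descending order: Violet 0.9004, Amber 0.3301, Teal 0.3270, Green 0.2819, Red 0.1606.
The surplus seats go to Violet, Amber.

Violet 10, Green 4, Red 6, Amber 4, Teal 9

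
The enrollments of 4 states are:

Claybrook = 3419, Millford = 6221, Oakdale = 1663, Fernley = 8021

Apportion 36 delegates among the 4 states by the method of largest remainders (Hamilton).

The standard divisor is 19324/36 ≈ 536.778.
Standard quotas: Claybrook 6.3695, Millford 11.5895, Oakdale 3.0981, Fernley 14.9429.
Lower quotas: Claybrook 6, Millford 11, Oakdale 3, Fernley 14 (sum 34, leaving 2 seats).
Remainders in descending order: Fernley 0.9429, Millford 0.5895, Claybrook 0.3695, Oakdale 0.0981.
Largest remainders: Fernley, Millford receive the extra seats.

Claybrook: 6, Millford: 12, Oakdale: 3, Fernley: 15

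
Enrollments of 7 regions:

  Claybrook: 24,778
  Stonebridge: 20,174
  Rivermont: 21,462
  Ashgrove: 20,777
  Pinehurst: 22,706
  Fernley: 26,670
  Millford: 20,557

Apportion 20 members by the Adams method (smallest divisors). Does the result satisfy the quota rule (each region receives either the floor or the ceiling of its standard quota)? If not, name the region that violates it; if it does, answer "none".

Standard quotas: Claybrook 3.154, Stonebridge 2.568, Rivermont 2.732, Ashgrove 2.645, Pinehurst 2.890, Fernley 3.395, Millford 2.617.
Adams allocation: Claybrook 3, Stonebridge 2, Rivermont 3, Ashgrove 3, Pinehurst 3, Fernley 3, Millford 3.
Every allocation lies between the lower and upper quota.

none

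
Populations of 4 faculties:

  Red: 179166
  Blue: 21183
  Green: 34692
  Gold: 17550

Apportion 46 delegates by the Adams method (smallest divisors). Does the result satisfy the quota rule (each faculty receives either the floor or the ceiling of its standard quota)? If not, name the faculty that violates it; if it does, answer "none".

Red

Standard quotas: Red 32.628, Blue 3.858, Green 6.318, Gold 3.196.
Adams allocation: Red 31, Blue 4, Green 7, Gold 4.
Red has quota 32.628 (lower 32, upper 33) but receives 31 — outside the quota interval.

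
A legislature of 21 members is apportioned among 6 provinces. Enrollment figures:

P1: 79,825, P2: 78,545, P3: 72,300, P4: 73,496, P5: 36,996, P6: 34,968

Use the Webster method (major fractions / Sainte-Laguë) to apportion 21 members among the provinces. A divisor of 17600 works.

P1: 5, P2: 4, P3: 4, P4: 4, P5: 2, P6: 2

With modified divisor 17600: modified quotas P1 4.536, P2 4.463, P3 4.108, P4 4.176, P5 2.102, P6 1.987.
Rounding to the nearest integer: P1 5, P2 4, P3 4, P4 4, P5 2, P6 2 (total 21).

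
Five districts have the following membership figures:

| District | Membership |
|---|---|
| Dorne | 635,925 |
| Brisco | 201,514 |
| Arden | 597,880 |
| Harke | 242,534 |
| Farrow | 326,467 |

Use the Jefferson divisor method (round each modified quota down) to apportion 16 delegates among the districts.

Dorne: 5, Brisco: 1, Arden: 5, Harke: 2, Farrow: 3

Standard divisor 2004320/16 ≈ 125270; standard quotas: Dorne 5.076, Brisco 1.609, Arden 4.773, Harke 1.936, Farrow 2.606.
Rounding down gives 5, 1, 4, 1, 2 = 13 seats, so the divisor must be adjusted.
With modified divisor 107400: modified quotas Dorne 5.921, Brisco 1.876, Arden 5.567, Harke 2.258, Farrow 3.040.
Rounding down: Dorne 5, Brisco 1, Arden 5, Harke 2, Farrow 3 (total 16).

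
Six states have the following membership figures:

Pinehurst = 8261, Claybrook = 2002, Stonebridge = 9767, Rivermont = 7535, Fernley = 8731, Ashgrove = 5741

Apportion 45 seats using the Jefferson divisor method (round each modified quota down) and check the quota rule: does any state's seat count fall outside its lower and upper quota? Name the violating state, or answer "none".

Standard quotas: Pinehurst 8.843, Claybrook 2.143, Stonebridge 10.455, Rivermont 8.066, Fernley 9.346, Ashgrove 6.146.
Jefferson allocation: Pinehurst 9, Claybrook 2, Stonebridge 11, Rivermont 8, Fernley 9, Ashgrove 6.
Every allocation lies between the lower and upper quota.

none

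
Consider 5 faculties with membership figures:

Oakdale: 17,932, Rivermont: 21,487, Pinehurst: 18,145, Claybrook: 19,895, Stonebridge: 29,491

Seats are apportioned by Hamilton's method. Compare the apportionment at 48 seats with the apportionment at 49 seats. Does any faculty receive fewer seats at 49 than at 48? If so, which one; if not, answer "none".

At 48 seats: Oakdale 8, Rivermont 10, Pinehurst 8, Claybrook 9, Stonebridge 13.
At 49 seats: Oakdale 8, Rivermont 10, Pinehurst 8, Claybrook 9, Stonebridge 14.
No faculty's allocation decreased.

none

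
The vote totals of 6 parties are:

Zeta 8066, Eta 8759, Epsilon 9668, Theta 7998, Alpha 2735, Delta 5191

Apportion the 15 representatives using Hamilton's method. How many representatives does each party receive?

Zeta 3, Eta 3, Epsilon 3, Theta 3, Alpha 1, Delta 2

Total 42417; standard divisor 42417/15 ≈ 2827.8.
Standard quotas: Zeta 2.8524, Eta 3.0975, Epsilon 3.4189, Theta 2.8283, Alpha 0.9672, Delta 1.8357.
Lower quotas: Zeta 2, Eta 3, Epsilon 3, Theta 2, Alpha 0, Delta 1 (sum 11, leaving 4 seats).
Remainders in descending order: Alpha 0.9672, Zeta 0.8524, Delta 0.8357, Theta 0.8283, Epsilon 0.4189, Eta 0.0975.
The surplus seats go to Alpha, Zeta, Delta, Theta.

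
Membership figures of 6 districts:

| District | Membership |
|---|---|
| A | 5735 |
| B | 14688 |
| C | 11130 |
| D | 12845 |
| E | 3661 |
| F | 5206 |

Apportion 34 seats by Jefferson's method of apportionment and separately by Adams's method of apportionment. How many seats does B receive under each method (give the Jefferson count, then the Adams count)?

10 and 9

Jefferson: A 4, B 10, C 7, D 8, E 2, F 3.
Adams: A 4, B 9, C 7, D 8, E 3, F 3.
B gets 10 under Jefferson and 9 under Adams.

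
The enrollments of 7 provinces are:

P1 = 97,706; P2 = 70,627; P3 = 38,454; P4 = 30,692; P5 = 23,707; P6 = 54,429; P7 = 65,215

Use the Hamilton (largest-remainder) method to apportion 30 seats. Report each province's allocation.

Standard divisor: 380830 ÷ 30 ≈ 12694.333.
Standard quotas: P1 7.6968, P2 5.5637, P3 3.0292, P4 2.4178, P5 1.8675, P6 4.2877, P7 5.1373.
Lower quotas: P1 7, P2 5, P3 3, P4 2, P5 1, P6 4, P7 5 (sum 27, leaving 3 seats).
Remainders in descending order: P5 0.8675, P1 0.6968, P2 0.5637, P4 0.4178, P6 0.2877, P7 0.1373, P3 0.0292.
Largest remainders: P5, P1, P2 receive the extra seats.

P1: 8, P2: 6, P3: 3, P4: 2, P5: 2, P6: 4, P7: 5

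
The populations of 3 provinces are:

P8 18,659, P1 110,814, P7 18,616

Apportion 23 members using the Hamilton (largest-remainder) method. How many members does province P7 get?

Standard divisor: 148089 ÷ 23 ≈ 6438.652.
Standard quotas: P8 2.8980, P1 17.2107, P7 2.8913.
Lower quotas: P8 2, P1 17, P7 2 (sum 21, leaving 2 seats).
Remainders in descending order: P8 0.8980, P7 0.8913, P1 0.2107.
The surplus seats go to P8, P7.
P7 receives 3.

3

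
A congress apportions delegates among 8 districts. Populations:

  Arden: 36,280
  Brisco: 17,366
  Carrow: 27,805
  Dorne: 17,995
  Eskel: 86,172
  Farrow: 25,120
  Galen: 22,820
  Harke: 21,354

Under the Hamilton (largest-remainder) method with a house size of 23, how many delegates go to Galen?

2

The standard divisor is 254912/23 ≈ 11083.13.
Standard quotas: Arden 3.2734, Brisco 1.5669, Carrow 2.5088, Dorne 1.6236, Eskel 7.7751, Farrow 2.2665, Galen 2.0590, Harke 1.9267.
Lower quotas: Arden 3, Brisco 1, Carrow 2, Dorne 1, Eskel 7, Farrow 2, Galen 2, Harke 1 (sum 19, leaving 4 seats).
Remainders in descending order: Harke 0.9267, Eskel 0.7751, Dorne 0.6236, Brisco 0.5669, Carrow 0.5088, Arden 0.2734, Farrow 0.2665, Galen 0.0590.
The surplus seats go to Harke, Eskel, Dorne, Brisco.
Galen receives 2.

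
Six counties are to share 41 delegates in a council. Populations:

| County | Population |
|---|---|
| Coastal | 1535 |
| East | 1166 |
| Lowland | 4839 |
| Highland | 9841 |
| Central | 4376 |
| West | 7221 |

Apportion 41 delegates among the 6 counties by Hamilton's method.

Coastal 2, East 2, Lowland 7, Highland 14, Central 6, West 10

The standard divisor is 28978/41 ≈ 706.78.
Standard quotas: Coastal 2.1718, East 1.6497, Lowland 6.8465, Highland 13.9237, Central 6.1915, West 10.2168.
Lower quotas: Coastal 2, East 1, Lowland 6, Highland 13, Central 6, West 10 (sum 38, leaving 3 seats).
Remainders in descending order: Highland 0.9237, Lowland 0.8465, East 0.6497, West 0.2168, Central 0.1915, Coastal 0.1718.
Largest remainders: Highland, Lowland, East receive the extra seats.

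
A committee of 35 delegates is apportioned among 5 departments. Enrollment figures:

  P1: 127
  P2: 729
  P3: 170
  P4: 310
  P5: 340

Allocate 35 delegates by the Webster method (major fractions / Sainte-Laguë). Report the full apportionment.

P1=3, P2=15, P3=4, P4=6, P5=7

Standard divisor 1676/35 ≈ 47.886; standard quotas: P1 2.652, P2 15.224, P3 3.550, P4 6.474, P5 7.100.
Rounding to the nearest integer gives P1 3, P2 15, P3 4, P4 6, P5 7 — total 35, matching the house size, so no adjustment is needed.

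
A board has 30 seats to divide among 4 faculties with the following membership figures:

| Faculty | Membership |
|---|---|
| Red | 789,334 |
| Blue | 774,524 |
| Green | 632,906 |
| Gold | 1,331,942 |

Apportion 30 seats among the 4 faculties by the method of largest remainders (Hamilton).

Red: 7, Blue: 7, Green: 5, Gold: 11

Standard divisor: 3528706 ÷ 30 ≈ 117623.533.
Standard quotas: Red 6.7107, Blue 6.5848, Green 5.3808, Gold 11.3238.
Lower quotas: Red 6, Blue 6, Green 5, Gold 11 (sum 28, leaving 2 seats).
Remainders in descending order: Red 0.7107, Blue 0.5848, Green 0.3808, Gold 0.3238.
Largest remainders: Red, Blue receive the extra seats.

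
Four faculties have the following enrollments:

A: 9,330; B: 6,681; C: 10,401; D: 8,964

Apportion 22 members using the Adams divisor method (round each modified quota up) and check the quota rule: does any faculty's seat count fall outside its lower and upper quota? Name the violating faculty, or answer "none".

none

Standard quotas: A 5.802, B 4.155, C 6.468, D 5.575.
Adams allocation: A 6, B 4, C 6, D 6.
Every allocation lies between the lower and upper quota.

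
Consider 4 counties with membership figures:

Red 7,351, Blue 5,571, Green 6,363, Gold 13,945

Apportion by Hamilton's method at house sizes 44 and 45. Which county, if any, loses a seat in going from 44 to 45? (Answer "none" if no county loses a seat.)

none

At 44 seats: Red 10, Blue 7, Green 8, Gold 19.
At 45 seats: Red 10, Blue 7, Green 9, Gold 19.
No county's allocation decreased.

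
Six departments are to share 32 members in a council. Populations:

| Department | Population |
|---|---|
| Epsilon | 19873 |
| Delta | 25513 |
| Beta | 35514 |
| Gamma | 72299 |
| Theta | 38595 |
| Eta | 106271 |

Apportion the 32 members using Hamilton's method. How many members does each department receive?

Epsilon 2, Delta 3, Beta 4, Gamma 8, Theta 4, Eta 11

Standard divisor: 298065 ÷ 32 ≈ 9314.531.
Standard quotas: Epsilon 2.1335, Delta 2.7391, Beta 3.8128, Gamma 7.7620, Theta 4.1435, Eta 11.4092.
Lower quotas: Epsilon 2, Delta 2, Beta 3, Gamma 7, Theta 4, Eta 11 (sum 29, leaving 3 seats).
Remainders in descending order: Beta 0.8128, Gamma 0.7620, Delta 0.7391, Eta 0.4092, Theta 0.1435, Epsilon 0.1335.
The surplus seats go to Beta, Gamma, Delta.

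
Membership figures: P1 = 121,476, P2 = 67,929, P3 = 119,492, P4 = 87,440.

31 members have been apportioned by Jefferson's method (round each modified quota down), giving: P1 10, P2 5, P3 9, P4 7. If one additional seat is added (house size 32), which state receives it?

Priority for the next seat is population ÷ (current seats + 1).
Priorities: P1 11043.273, P2 11321.500, P3 11949.200, P4 10930.000.
Highest priority: P3.

P3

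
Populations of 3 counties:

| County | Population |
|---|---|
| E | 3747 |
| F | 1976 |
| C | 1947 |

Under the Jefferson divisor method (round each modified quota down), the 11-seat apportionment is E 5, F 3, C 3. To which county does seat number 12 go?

Priority for the next seat is population ÷ (current seats + 1).
Priorities: E 624.500, F 494.000, C 486.750.
Highest priority: E.

E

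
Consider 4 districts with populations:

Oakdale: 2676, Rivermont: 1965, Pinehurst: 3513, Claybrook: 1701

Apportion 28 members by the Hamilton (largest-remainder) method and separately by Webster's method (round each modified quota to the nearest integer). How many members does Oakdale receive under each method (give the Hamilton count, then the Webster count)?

8 and 7

Hamilton: Oakdale 8, Rivermont 5, Pinehurst 10, Claybrook 5.
Webster: Oakdale 7, Rivermont 6, Pinehurst 10, Claybrook 5.
Oakdale gets 8 under Hamilton and 7 under Webster.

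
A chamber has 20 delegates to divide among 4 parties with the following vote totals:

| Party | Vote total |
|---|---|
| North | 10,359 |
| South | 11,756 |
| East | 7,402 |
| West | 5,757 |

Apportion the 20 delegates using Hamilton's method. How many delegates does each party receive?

The standard divisor is 35274/20 ≈ 1763.7.
Standard quotas: North 5.8734, South 6.6655, East 4.1969, West 3.2642.
Lower quotas: North 5, South 6, East 4, West 3 (sum 18, leaving 2 seats).
Remainders in descending order: North 0.8734, South 0.6655, West 0.2642, East 0.1969.
Largest remainders: North, South receive the extra seats.

North: 6, South: 7, East: 4, West: 3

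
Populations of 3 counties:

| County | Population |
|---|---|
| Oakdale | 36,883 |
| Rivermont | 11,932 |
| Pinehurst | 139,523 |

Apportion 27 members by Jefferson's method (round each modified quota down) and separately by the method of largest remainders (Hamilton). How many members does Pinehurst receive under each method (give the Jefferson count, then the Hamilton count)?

21 and 20

Jefferson: Oakdale 5, Rivermont 1, Pinehurst 21.
Hamilton: Oakdale 5, Rivermont 2, Pinehurst 20.
Pinehurst gets 21 under Jefferson and 20 under Hamilton.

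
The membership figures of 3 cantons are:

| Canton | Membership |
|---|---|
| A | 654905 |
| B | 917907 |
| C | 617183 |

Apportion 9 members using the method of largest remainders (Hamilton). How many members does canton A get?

Standard divisor: 2189995 ÷ 9 ≈ 243332.778.
Standard quotas: A 2.6914, B 3.7722, C 2.5364.
Lower quotas: A 2, B 3, C 2 (sum 7, leaving 2 seats).
Remainders in descending order: B 0.7722, A 0.6914, C 0.5364.
Largest remainders: B, A receive the extra seats.
A receives 3.

3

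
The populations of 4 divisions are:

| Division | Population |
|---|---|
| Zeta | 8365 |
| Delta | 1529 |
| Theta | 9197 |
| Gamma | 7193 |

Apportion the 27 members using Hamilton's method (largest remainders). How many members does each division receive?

Zeta 9, Delta 2, Theta 9, Gamma 7

Total 26284; standard divisor 26284/27 ≈ 973.481.
Standard quotas: Zeta 8.5929, Delta 1.5707, Theta 9.4475, Gamma 7.3889.
Lower quotas: Zeta 8, Delta 1, Theta 9, Gamma 7 (sum 25, leaving 2 seats).
Remainders in descending order: Zeta 0.5929, Delta 0.5707, Theta 0.4475, Gamma 0.3889.
The surplus seats go to Zeta, Delta.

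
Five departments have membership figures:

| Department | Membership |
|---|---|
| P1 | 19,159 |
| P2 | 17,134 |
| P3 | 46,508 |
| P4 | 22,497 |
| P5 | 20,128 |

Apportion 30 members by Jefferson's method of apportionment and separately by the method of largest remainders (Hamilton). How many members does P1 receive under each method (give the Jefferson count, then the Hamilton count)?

Jefferson: P1 4, P2 4, P3 12, P4 5, P5 5.
Hamilton: P1 5, P2 4, P3 11, P4 5, P5 5.
P1 gets 4 under Jefferson and 5 under Hamilton.

4 and 5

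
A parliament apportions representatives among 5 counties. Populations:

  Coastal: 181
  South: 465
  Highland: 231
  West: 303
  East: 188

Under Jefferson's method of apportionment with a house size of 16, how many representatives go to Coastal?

2

Standard divisor 1368/16 ≈ 85.5; standard quotas: Coastal 2.117, South 5.439, Highland 2.702, West 3.544, East 2.199.
Rounding down gives 2, 5, 2, 3, 2 = 14 seats, so the divisor must be adjusted.
With modified divisor 76.4: modified quotas Coastal 2.369, South 6.086, Highland 3.024, West 3.966, East 2.461.
Rounding down: Coastal 2, South 6, Highland 3, West 3, East 2 (total 16).
Coastal receives 2.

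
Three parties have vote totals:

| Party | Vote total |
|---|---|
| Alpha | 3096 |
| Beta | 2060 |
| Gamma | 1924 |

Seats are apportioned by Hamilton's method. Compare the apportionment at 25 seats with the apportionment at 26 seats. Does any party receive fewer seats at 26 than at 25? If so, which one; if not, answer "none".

none

At 25 seats: Alpha 11, Beta 7, Gamma 7.
At 26 seats: Alpha 11, Beta 8, Gamma 7.
No party's allocation decreased.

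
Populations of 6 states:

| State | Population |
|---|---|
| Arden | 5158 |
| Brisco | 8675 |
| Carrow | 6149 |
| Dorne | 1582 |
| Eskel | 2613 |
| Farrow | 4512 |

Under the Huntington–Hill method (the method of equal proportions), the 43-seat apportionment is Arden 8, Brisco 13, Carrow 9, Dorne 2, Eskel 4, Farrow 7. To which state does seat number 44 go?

Carrow

Priority for the next seat is population ÷ (√(s·(s+1))).
Priorities: Arden 607.876, Brisco 643.034, Carrow 648.162, Dorne 645.849, Eskel 584.285, Farrow 602.941.
Highest priority: Carrow.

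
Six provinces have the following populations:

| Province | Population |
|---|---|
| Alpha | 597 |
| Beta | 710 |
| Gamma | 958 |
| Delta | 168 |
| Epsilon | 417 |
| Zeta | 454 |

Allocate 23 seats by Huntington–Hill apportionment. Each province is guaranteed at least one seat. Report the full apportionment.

Alpha: 4; Beta: 5; Gamma: 7; Delta: 1; Epsilon: 3; Zeta: 3

With divisor 141: modified quotas Alpha 4.234, Beta 5.035, Gamma 6.794, Delta 1.191, Epsilon 2.957, Zeta 3.220.
Geometric-mean thresholds: Alpha √(4·5)=4.472, Beta √(5·6)=5.477, Gamma √(6·7)=6.481, Delta √(1·2)=1.414, Epsilon √(2·3)=2.449, Zeta √(3·4)=3.464.
Each quota rounded against its threshold gives Alpha 4, Beta 5, Gamma 7, Delta 1, Epsilon 3, Zeta 3 (total 23).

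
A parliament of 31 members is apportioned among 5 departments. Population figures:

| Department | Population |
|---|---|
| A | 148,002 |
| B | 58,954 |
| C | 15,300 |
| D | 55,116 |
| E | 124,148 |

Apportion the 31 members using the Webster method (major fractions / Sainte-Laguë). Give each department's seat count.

Standard divisor 401520/31 ≈ 12952.258; standard quotas: A 11.427, B 4.552, C 1.181, D 4.255, E 9.585.
Rounding to the nearest integer gives A 11, B 5, C 1, D 4, E 10 — total 31, matching the house size, so no adjustment is needed.

A 11, B 5, C 1, D 4, E 10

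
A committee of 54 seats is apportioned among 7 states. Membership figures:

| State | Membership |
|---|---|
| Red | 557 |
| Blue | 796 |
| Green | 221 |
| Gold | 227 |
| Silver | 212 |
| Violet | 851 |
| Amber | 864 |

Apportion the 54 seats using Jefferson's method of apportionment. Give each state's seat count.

Red 8; Blue 12; Green 3; Gold 3; Silver 3; Violet 12; Amber 13

Standard divisor 3728/54 ≈ 69.037; standard quotas: Red 8.068, Blue 11.530, Green 3.201, Gold 3.288, Silver 3.071, Violet 12.327, Amber 12.515.
Rounding down gives 8, 11, 3, 3, 3, 12, 12 = 52 seats, so the divisor must be adjusted.
With modified divisor 66: modified quotas Red 8.439, Blue 12.061, Green 3.348, Gold 3.439, Silver 3.212, Violet 12.894, Amber 13.091.
Rounding down: Red 8, Blue 12, Green 3, Gold 3, Silver 3, Violet 12, Amber 13 (total 54).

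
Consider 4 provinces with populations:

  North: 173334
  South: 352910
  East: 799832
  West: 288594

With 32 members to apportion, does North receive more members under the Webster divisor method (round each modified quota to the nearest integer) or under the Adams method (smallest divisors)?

Adams

Webster: North 3, South 7, East 16, West 6.
Adams: North 4, South 7, East 15, West 6.
North gets 3 under Webster and 4 under Adams.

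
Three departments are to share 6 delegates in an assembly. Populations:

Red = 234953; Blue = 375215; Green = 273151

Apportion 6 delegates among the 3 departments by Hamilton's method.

The standard divisor is 883319/6 ≈ 147219.833.
Standard quotas: Red 1.5959, Blue 2.5487, Green 1.8554.
Lower quotas: Red 1, Blue 2, Green 1 (sum 4, leaving 2 seats).
Remainders in descending order: Green 0.8554, Red 0.5959, Blue 0.5487.
Largest remainders: Green, Red receive the extra seats.

Red 2, Blue 2, Green 2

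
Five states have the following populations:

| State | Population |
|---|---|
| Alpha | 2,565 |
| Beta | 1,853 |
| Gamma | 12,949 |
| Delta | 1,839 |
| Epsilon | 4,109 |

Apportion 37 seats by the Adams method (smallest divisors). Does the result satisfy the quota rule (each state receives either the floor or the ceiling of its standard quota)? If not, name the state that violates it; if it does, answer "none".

none

Standard quotas: Alpha 4.071, Beta 2.941, Gamma 20.550, Delta 2.918, Epsilon 6.521.
Adams allocation: Alpha 4, Beta 3, Gamma 20, Delta 3, Epsilon 7.
Every allocation lies between the lower and upper quota.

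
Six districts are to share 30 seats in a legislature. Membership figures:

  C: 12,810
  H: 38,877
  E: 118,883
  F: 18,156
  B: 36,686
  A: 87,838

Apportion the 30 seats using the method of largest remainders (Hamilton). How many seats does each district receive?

C 1; H 4; E 11; F 2; B 4; A 8

Total 313250; standard divisor 313250/30 ≈ 10441.667.
Standard quotas: C 1.2268, H 3.7233, E 11.3854, F 1.7388, B 3.5134, A 8.4123.
Lower quotas: C 1, H 3, E 11, F 1, B 3, A 8 (sum 27, leaving 3 seats).
Remainders in descending order: F 0.7388, H 0.7233, B 0.5134, A 0.4123, E 0.3854, C 0.2268.
Largest remainders: F, H, B receive the extra seats.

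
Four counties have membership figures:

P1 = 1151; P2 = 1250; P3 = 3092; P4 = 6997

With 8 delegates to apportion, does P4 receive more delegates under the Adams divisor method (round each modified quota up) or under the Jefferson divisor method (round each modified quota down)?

Jefferson

Adams: P1 1, P2 1, P3 2, P4 4.
Jefferson: P1 0, P2 1, P3 2, P4 5.
P4 gets 4 under Adams and 5 under Jefferson.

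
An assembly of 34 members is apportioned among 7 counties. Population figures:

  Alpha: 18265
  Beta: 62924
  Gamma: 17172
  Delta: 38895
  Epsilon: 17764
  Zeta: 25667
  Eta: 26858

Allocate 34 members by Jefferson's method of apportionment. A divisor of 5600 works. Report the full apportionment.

With modified divisor 5600: modified quotas Alpha 3.262, Beta 11.236, Gamma 3.066, Delta 6.946, Epsilon 3.172, Zeta 4.583, Eta 4.796.
Rounding down: Alpha 3, Beta 11, Gamma 3, Delta 6, Epsilon 3, Zeta 4, Eta 4 (total 34).

Alpha=3, Beta=11, Gamma=3, Delta=6, Epsilon=3, Zeta=4, Eta=4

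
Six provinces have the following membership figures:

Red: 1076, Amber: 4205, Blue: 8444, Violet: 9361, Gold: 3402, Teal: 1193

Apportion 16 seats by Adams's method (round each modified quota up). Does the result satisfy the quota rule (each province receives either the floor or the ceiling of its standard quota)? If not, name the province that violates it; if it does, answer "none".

Standard quotas: Red 0.622, Amber 2.431, Blue 4.881, Violet 5.411, Gold 1.966, Teal 0.690.
Adams allocation: Red 1, Amber 2, Blue 5, Violet 5, Gold 2, Teal 1.
Every allocation lies between the lower and upper quota.

none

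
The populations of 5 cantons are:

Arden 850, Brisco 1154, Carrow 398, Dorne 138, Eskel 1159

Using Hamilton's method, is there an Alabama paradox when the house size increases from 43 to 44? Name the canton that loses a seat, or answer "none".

Dorne

At 43 seats: Arden 10, Brisco 13, Carrow 5, Dorne 2, Eskel 13.
At 44 seats: Arden 10, Brisco 14, Carrow 5, Dorne 1, Eskel 14.
Dorne drops from 2 to 1.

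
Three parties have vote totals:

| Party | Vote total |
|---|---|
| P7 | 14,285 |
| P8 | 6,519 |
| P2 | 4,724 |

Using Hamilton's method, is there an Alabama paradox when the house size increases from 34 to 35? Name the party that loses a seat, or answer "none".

At 34 seats: P7 19, P8 9, P2 6.
At 35 seats: P7 20, P8 9, P2 6.
No party's allocation decreased.

none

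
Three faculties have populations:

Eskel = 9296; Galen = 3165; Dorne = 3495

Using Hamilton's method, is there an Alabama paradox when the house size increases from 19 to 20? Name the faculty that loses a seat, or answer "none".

none

At 19 seats: Eskel 11, Galen 4, Dorne 4.
At 20 seats: Eskel 12, Galen 4, Dorne 4.
No faculty's allocation decreased.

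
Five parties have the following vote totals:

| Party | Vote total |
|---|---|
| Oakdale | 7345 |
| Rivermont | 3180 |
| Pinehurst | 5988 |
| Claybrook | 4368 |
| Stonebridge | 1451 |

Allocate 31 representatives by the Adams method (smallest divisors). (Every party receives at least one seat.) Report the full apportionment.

Standard divisor 22332/31 ≈ 720.387; standard quotas: Oakdale 10.196, Rivermont 4.414, Pinehurst 8.312, Claybrook 6.063, Stonebridge 2.014.
Rounding up gives 11, 5, 9, 7, 3 = 35 seats, so the divisor must be adjusted.
With modified divisor 770: modified quotas Oakdale 9.539, Rivermont 4.130, Pinehurst 7.777, Claybrook 5.673, Stonebridge 1.884.
Rounding up: Oakdale 10, Rivermont 5, Pinehurst 8, Claybrook 6, Stonebridge 2 (total 31).

Oakdale=10; Rivermont=5; Pinehurst=8; Claybrook=6; Stonebridge=2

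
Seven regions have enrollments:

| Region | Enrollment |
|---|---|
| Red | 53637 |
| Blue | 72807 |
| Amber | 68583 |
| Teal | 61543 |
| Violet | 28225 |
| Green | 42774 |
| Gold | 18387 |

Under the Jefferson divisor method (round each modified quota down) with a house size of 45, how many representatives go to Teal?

8

Standard divisor 345956/45 ≈ 7687.911; standard quotas: Red 6.977, Blue 9.470, Amber 8.921, Teal 8.005, Violet 3.671, Green 5.564, Gold 2.392.
Rounding down gives 6, 9, 8, 8, 3, 5, 2 = 41 seats, so the divisor must be adjusted.
With modified divisor 7100: modified quotas Red 7.555, Blue 10.255, Amber 9.660, Teal 8.668, Violet 3.975, Green 6.025, Gold 2.590.
Rounding down: Red 7, Blue 10, Amber 9, Teal 8, Violet 3, Green 6, Gold 2 (total 45).
Teal receives 8.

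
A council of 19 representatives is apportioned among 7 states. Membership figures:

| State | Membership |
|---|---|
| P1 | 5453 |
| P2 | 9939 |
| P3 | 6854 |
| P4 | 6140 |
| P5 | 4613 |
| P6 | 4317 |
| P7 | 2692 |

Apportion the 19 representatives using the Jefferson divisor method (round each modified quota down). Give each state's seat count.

P1: 3, P2: 5, P3: 3, P4: 3, P5: 2, P6: 2, P7: 1

Standard divisor 40008/19 ≈ 2105.684; standard quotas: P1 2.590, P2 4.720, P3 3.255, P4 2.916, P5 2.191, P6 2.050, P7 1.278.
Rounding down gives 2, 4, 3, 2, 2, 2, 1 = 16 seats, so the divisor must be adjusted.
With modified divisor 1800: modified quotas P1 3.029, P2 5.522, P3 3.808, P4 3.411, P5 2.563, P6 2.398, P7 1.496.
Rounding down: P1 3, P2 5, P3 3, P4 3, P5 2, P6 2, P7 1 (total 19).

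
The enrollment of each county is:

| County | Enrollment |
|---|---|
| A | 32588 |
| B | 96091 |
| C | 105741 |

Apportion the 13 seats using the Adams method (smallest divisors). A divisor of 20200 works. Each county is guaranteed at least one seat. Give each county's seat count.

With modified divisor 20200: modified quotas A 1.613, B 4.757, C 5.235.
Rounding up: A 2, B 5, C 6 (total 13).

A: 2, B: 5, C: 6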